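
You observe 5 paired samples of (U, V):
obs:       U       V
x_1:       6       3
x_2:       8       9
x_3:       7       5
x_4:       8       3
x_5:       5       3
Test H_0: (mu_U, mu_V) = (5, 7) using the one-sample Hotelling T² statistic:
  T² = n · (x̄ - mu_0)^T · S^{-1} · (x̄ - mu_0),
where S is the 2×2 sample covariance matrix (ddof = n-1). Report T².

Step 1 — sample mean vector:
  mean(U) = (6 + 8 + 7 + 8 + 5) / 5 = 34/5 = 6.8
  mean(V) = (3 + 9 + 5 + 3 + 3) / 5 = 23/5 = 4.6
  x̄ = (6.8, 4.6),  deviation x̄ - mu_0 = (6.8, 4.6) - (5, 7) = (1.8, -2.4).

Step 2 — sample covariance matrix, S[i,j] = (1/(n-1)) · Σ_k (x_{k,i} - mean_i) · (x_{k,j} - mean_j), divisor n-1 = 4:
  S[U,U] = ((-0.8)·(-0.8) + (1.2)·(1.2) + (0.2)·(0.2) + (1.2)·(1.2) + (-1.8)·(-1.8)) / 4 = 6.8/4 = 1.7
  S[U,V] = ((-0.8)·(-1.6) + (1.2)·(4.4) + (0.2)·(0.4) + (1.2)·(-1.6) + (-1.8)·(-1.6)) / 4 = 7.6/4 = 1.9
  S[V,V] = ((-1.6)·(-1.6) + (4.4)·(4.4) + (0.4)·(0.4) + (-1.6)·(-1.6) + (-1.6)·(-1.6)) / 4 = 27.2/4 = 6.8
  S = [[1.7, 1.9],
 [1.9, 6.8]].

Step 3 — invert S. det(S) = 1.7·6.8 - (1.9)² = 7.95.
  S^{-1} = (1/det) · [[d, -b], [-b, a]] = [[0.8553, -0.239],
 [-0.239, 0.2138]].

Step 4 — quadratic form (x̄ - mu_0)^T · S^{-1} · (x̄ - mu_0):
  S^{-1} · (x̄ - mu_0) = (2.1132, -0.9434),
  (x̄ - mu_0)^T · [...] = (1.8)·(2.1132) + (-2.4)·(-0.9434) = 6.0679.

Step 5 — scale by n: T² = 5 · 6.0679 = 30.3396.

T² ≈ 30.3396


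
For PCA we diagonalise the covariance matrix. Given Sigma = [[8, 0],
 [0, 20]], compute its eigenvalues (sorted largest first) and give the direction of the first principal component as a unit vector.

Step 1 — characteristic polynomial of 2×2 Sigma:
  det(Sigma - λI) = λ² - trace · λ + det = 0.
  trace = 8 + 20 = 28, det = 8·20 - (0)² = 160.
Step 2 — discriminant:
  Δ = trace² - 4·det = 784 - 640 = 144.
Step 3 — eigenvalues:
  λ = (trace ± √Δ)/2 = (28 ± 12)/2,
  λ_1 = 20,  λ_2 = 8.

Step 4 — unit eigenvector for λ_1: Sigma is diagonal, so its eigenvectors are the coordinate axes. λ_1 = 20 is the diagonal entry on the second coordinate axis, hence
  v_1 = (0, 1) (||v_1|| = 1).

λ_1 = 20,  λ_2 = 8;  v_1 ≈ (0, 1)


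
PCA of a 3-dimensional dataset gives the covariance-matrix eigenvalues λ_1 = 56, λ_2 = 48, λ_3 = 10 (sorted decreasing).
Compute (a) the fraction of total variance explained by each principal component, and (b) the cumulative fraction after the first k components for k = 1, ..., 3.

Step 1 — total variance = trace(Sigma) = Σ λ_i = 56 + 48 + 10 = 114.

Step 2 — fraction explained by component i = λ_i / Σ λ:
  PC1: 56/114 = 0.4912
  PC2: 48/114 = 0.4211
  PC3: 10/114 = 0.0877

Step 3 — cumulative fraction after k components = (λ_1 + ... + λ_k) / Σ λ:
  k = 1: 56/114 = 0.4912
  k = 2: (56 + 48)/114 = 104/114 = 0.9123
  k = 3: (56 + 48 + 10)/114 = 114/114 = 1

Summary (fraction, with percent):

explained: PC1 0.4912 (49.12%), PC2 0.4211 (42.11%), PC3 0.0877 (8.77%);  cumulative: 0.4912, 0.9123, 1


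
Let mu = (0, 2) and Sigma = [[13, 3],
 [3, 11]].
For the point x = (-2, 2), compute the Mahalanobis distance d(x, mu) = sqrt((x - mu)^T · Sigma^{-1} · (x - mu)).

Step 1 — centre the observation: (x - mu) = (-2, 0).

Step 2 — invert Sigma. det(Sigma) = 13·11 - (3)² = 134.
  Sigma^{-1} = (1/det) · [[d, -b], [-b, a]] = [[0.0821, -0.0224],
 [-0.0224, 0.097]].

Step 3 — form the quadratic (x - mu)^T · Sigma^{-1} · (x - mu):
  Sigma^{-1} · (x - mu) = (-0.1642, 0.0448).
  (x - mu)^T · [Sigma^{-1} · (x - mu)] = (-2)·(-0.1642) + (0)·(0.0448) = 0.3284.

Step 4 — take square root: d = √(0.3284) ≈ 0.573.

d(x, mu) = √(0.3284) ≈ 0.573


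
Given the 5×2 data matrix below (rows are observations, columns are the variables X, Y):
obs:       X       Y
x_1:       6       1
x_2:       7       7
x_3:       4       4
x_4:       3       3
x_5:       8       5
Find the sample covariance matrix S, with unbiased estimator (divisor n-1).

Step 1 — column means:
  mean(X) = (6 + 7 + 4 + 3 + 8) / 5 = 28/5 = 5.6
  mean(Y) = (1 + 7 + 4 + 3 + 5) / 5 = 20/5 = 4

Step 2 — sample covariance S[i,j] = (1/(n-1)) · Σ_k (x_{k,i} - mean_i) · (x_{k,j} - mean_j), with n-1 = 4.
  S[X,X] = ((0.4)·(0.4) + (1.4)·(1.4) + (-1.6)·(-1.6) + (-2.6)·(-2.6) + (2.4)·(2.4)) / 4 = 17.2/4 = 4.3
  S[X,Y] = ((0.4)·(-3) + (1.4)·(3) + (-1.6)·(0) + (-2.6)·(-1) + (2.4)·(1)) / 4 = 8/4 = 2
  S[Y,Y] = ((-3)·(-3) + (3)·(3) + (0)·(0) + (-1)·(-1) + (1)·(1)) / 4 = 20/4 = 5

S is symmetric (S[j,i] = S[i,j]). Assembling:

S = [[4.3, 2],
 [2, 5]]


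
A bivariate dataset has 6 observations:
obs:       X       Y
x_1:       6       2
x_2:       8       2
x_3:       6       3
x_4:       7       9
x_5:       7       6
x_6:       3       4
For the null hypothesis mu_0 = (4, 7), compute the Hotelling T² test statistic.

Step 1 — sample mean vector:
  mean(X) = (6 + 8 + 6 + 7 + 7 + 3) / 6 = 37/6 = 6.1667
  mean(Y) = (2 + 2 + 3 + 9 + 6 + 4) / 6 = 26/6 = 4.3333
  x̄ = (6.1667, 4.3333),  deviation x̄ - mu_0 = (6.1667, 4.3333) - (4, 7) = (2.1667, -2.6667).

Step 2 — sample covariance matrix, S[i,j] = (1/(n-1)) · Σ_k (x_{k,i} - mean_i) · (x_{k,j} - mean_j), divisor n-1 = 5:
  S[X,X] = ((-0.1667)·(-0.1667) + (1.8333)·(1.8333) + (-0.1667)·(-0.1667) + (0.8333)·(0.8333) + (0.8333)·(0.8333) + (-3.1667)·(-3.1667)) / 5 = 14.8333/5 = 2.9667
  S[X,Y] = ((-0.1667)·(-2.3333) + (1.8333)·(-2.3333) + (-0.1667)·(-1.3333) + (0.8333)·(4.6667) + (0.8333)·(1.6667) + (-3.1667)·(-0.3333)) / 5 = 2.6667/5 = 0.5333
  S[Y,Y] = ((-2.3333)·(-2.3333) + (-2.3333)·(-2.3333) + (-1.3333)·(-1.3333) + (4.6667)·(4.6667) + (1.6667)·(1.6667) + (-0.3333)·(-0.3333)) / 5 = 37.3333/5 = 7.4667
  S = [[2.9667, 0.5333],
 [0.5333, 7.4667]].

Step 3 — invert S. det(S) = 2.9667·7.4667 - (0.5333)² = 21.8667.
  S^{-1} = (1/det) · [[d, -b], [-b, a]] = [[0.3415, -0.0244],
 [-0.0244, 0.1357]].

Step 4 — quadratic form (x̄ - mu_0)^T · S^{-1} · (x̄ - mu_0):
  S^{-1} · (x̄ - mu_0) = (0.8049, -0.4146),
  (x̄ - mu_0)^T · [...] = (2.1667)·(0.8049) + (-2.6667)·(-0.4146) = 2.8496.

Step 5 — scale by n: T² = 6 · 2.8496 = 17.0976.

T² ≈ 17.0976


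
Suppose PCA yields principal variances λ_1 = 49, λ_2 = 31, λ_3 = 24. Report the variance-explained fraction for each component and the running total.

Step 1 — total variance = trace(Sigma) = Σ λ_i = 49 + 31 + 24 = 104.

Step 2 — fraction explained by component i = λ_i / Σ λ:
  PC1: 49/104 = 0.4712
  PC2: 31/104 = 0.2981
  PC3: 24/104 = 0.2308

Step 3 — cumulative fraction after k components = (λ_1 + ... + λ_k) / Σ λ:
  k = 1: 49/104 = 0.4712
  k = 2: (49 + 31)/104 = 80/104 = 0.7692
  k = 3: (49 + 31 + 24)/104 = 104/104 = 1

Summary (fraction, with percent):

explained: PC1 0.4712 (47.12%), PC2 0.2981 (29.81%), PC3 0.2308 (23.08%);  cumulative: 0.4712, 0.7692, 1


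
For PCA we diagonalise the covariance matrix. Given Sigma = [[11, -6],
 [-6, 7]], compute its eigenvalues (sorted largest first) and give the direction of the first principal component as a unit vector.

Step 1 — characteristic polynomial of 2×2 Sigma:
  det(Sigma - λI) = λ² - trace · λ + det = 0.
  trace = 11 + 7 = 18, det = 11·7 - (-6)² = 41.
Step 2 — discriminant:
  Δ = trace² - 4·det = 324 - 164 = 160.
Step 3 — eigenvalues:
  λ = (trace ± √Δ)/2 = (18 ± 12.6491)/2,
  λ_1 = 15.3246,  λ_2 = 2.6754.

Step 4 — unit eigenvector for λ_1: solve (Sigma - λ_1 I)v = 0. First row:
  (11 - 15.3246)·v_x + (-6)·v_y = 0, i.e. (-4.3246)·v_x + (-6)·v_y = 0,
  so v ∝ (b, λ_1 - a) = (-6, 4.3246); multiply by -1 so the first entry is positive: u = (6, -4.3246).
  ||u|| = √((6)² + (-4.3246)²) = √(54.7018) ≈ 7.3961,
  v_1 = u/||u|| ≈ (0.8112, -0.5847) (||v_1|| = 1).

λ_1 = 15.3246,  λ_2 = 2.6754;  v_1 ≈ (0.8112, -0.5847)


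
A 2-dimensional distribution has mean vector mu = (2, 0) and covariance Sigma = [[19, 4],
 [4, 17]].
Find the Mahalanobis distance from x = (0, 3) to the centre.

Step 1 — centre the observation: (x - mu) = (-2, 3).

Step 2 — invert Sigma. det(Sigma) = 19·17 - (4)² = 307.
  Sigma^{-1} = (1/det) · [[d, -b], [-b, a]] = [[0.0554, -0.013],
 [-0.013, 0.0619]].

Step 3 — form the quadratic (x - mu)^T · Sigma^{-1} · (x - mu):
  Sigma^{-1} · (x - mu) = (-0.1498, 0.2117).
  (x - mu)^T · [Sigma^{-1} · (x - mu)] = (-2)·(-0.1498) + (3)·(0.2117) = 0.9349.

Step 4 — take square root: d = √(0.9349) ≈ 0.9669.

d(x, mu) = √(0.9349) ≈ 0.9669


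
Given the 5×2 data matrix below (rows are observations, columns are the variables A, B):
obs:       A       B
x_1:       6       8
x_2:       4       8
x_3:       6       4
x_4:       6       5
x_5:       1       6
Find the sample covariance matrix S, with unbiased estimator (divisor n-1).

Step 1 — column means:
  mean(A) = (6 + 4 + 6 + 6 + 1) / 5 = 23/5 = 4.6
  mean(B) = (8 + 8 + 4 + 5 + 6) / 5 = 31/5 = 6.2

Step 2 — sample covariance S[i,j] = (1/(n-1)) · Σ_k (x_{k,i} - mean_i) · (x_{k,j} - mean_j), with n-1 = 4.
  S[A,A] = ((1.4)·(1.4) + (-0.6)·(-0.6) + (1.4)·(1.4) + (1.4)·(1.4) + (-3.6)·(-3.6)) / 4 = 19.2/4 = 4.8
  S[A,B] = ((1.4)·(1.8) + (-0.6)·(1.8) + (1.4)·(-2.2) + (1.4)·(-1.2) + (-3.6)·(-0.2)) / 4 = -2.6/4 = -0.65
  S[B,B] = ((1.8)·(1.8) + (1.8)·(1.8) + (-2.2)·(-2.2) + (-1.2)·(-1.2) + (-0.2)·(-0.2)) / 4 = 12.8/4 = 3.2

S is symmetric (S[j,i] = S[i,j]). Assembling:

S = [[4.8, -0.65],
 [-0.65, 3.2]]


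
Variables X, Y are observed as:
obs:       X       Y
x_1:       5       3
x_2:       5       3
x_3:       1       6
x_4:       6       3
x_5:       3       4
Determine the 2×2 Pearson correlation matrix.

Step 1 — column means:
  mean(X) = (5 + 5 + 1 + 6 + 3) / 5 = 20/5 = 4
  mean(Y) = (3 + 3 + 6 + 3 + 4) / 5 = 19/5 = 3.8

Step 2 — sample variances and covariances s[i,j] = (1/(n-1)) · Σ_k (x_{k,i} - mean_i) · (x_{k,j} - mean_j), with n-1 = 4:
  s[X,X] = ((1)·(1) + (1)·(1) + (-3)·(-3) + (2)·(2) + (-1)·(-1)) / 4 = 16/4 = 4
  s[X,Y] = ((1)·(-0.8) + (1)·(-0.8) + (-3)·(2.2) + (2)·(-0.8) + (-1)·(0.2)) / 4 = -10/4 = -2.5
  s[Y,Y] = ((-0.8)·(-0.8) + (-0.8)·(-0.8) + (2.2)·(2.2) + (-0.8)·(-0.8) + (0.2)·(0.2)) / 4 = 6.8/4 = 1.7
  Sample standard deviations s_i = √(s[i,i]):
  s(X) = √(4) = 2
  s(Y) = √(1.7) = 1.3038

Step 3 — r_{ij} = s_{ij} / (s_i · s_j):
  r[X,X] = 1 (diagonal).
  r[X,Y] = -2.5 / (2 · 1.3038) = -2.5 / 2.6077 = -0.9587
  r[Y,Y] = 1 (diagonal).

R is symmetric with unit diagonal. Assembling:

R = [[1, -0.9587],
 [-0.9587, 1]]


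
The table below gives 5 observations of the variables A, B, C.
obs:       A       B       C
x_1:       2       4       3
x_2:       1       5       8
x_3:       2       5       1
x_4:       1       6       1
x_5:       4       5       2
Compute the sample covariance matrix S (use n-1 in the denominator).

Step 1 — column means:
  mean(A) = (2 + 1 + 2 + 1 + 4) / 5 = 10/5 = 2
  mean(B) = (4 + 5 + 5 + 6 + 5) / 5 = 25/5 = 5
  mean(C) = (3 + 8 + 1 + 1 + 2) / 5 = 15/5 = 3

Step 2 — sample covariance S[i,j] = (1/(n-1)) · Σ_k (x_{k,i} - mean_i) · (x_{k,j} - mean_j), with n-1 = 4.
  S[A,A] = ((0)·(0) + (-1)·(-1) + (0)·(0) + (-1)·(-1) + (2)·(2)) / 4 = 6/4 = 1.5
  S[A,B] = ((0)·(-1) + (-1)·(0) + (0)·(0) + (-1)·(1) + (2)·(0)) / 4 = -1/4 = -0.25
  S[A,C] = ((0)·(0) + (-1)·(5) + (0)·(-2) + (-1)·(-2) + (2)·(-1)) / 4 = -5/4 = -1.25
  S[B,B] = ((-1)·(-1) + (0)·(0) + (0)·(0) + (1)·(1) + (0)·(0)) / 4 = 2/4 = 0.5
  S[B,C] = ((-1)·(0) + (0)·(5) + (0)·(-2) + (1)·(-2) + (0)·(-1)) / 4 = -2/4 = -0.5
  S[C,C] = ((0)·(0) + (5)·(5) + (-2)·(-2) + (-2)·(-2) + (-1)·(-1)) / 4 = 34/4 = 8.5

S is symmetric (S[j,i] = S[i,j]). Assembling:

S = [[1.5, -0.25, -1.25],
 [-0.25, 0.5, -0.5],
 [-1.25, -0.5, 8.5]]


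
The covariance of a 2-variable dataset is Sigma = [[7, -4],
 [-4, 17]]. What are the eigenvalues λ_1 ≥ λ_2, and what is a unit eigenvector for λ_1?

Step 1 — characteristic polynomial of 2×2 Sigma:
  det(Sigma - λI) = λ² - trace · λ + det = 0.
  trace = 7 + 17 = 24, det = 7·17 - (-4)² = 103.
Step 2 — discriminant:
  Δ = trace² - 4·det = 576 - 412 = 164.
Step 3 — eigenvalues:
  λ = (trace ± √Δ)/2 = (24 ± 12.8062)/2,
  λ_1 = 18.4031,  λ_2 = 5.5969.

Step 4 — unit eigenvector for λ_1: solve (Sigma - λ_1 I)v = 0. First row:
  (7 - 18.4031)·v_x + (-4)·v_y = 0, i.e. (-11.4031)·v_x + (-4)·v_y = 0,
  so v ∝ (b, λ_1 - a) = (-4, 11.4031); multiply by -1 so the first entry is positive: u = (4, -11.4031).
  ||u|| = √((4)² + (-11.4031)²) = √(146.0312) ≈ 12.0843,
  v_1 = u/||u|| ≈ (0.331, -0.9436) (||v_1|| = 1).

λ_1 = 18.4031,  λ_2 = 5.5969;  v_1 ≈ (0.331, -0.9436)


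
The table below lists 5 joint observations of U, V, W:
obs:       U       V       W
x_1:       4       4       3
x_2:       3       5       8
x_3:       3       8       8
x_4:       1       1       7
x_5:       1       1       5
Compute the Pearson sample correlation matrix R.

Step 1 — column means:
  mean(U) = (4 + 3 + 3 + 1 + 1) / 5 = 12/5 = 2.4
  mean(V) = (4 + 5 + 8 + 1 + 1) / 5 = 19/5 = 3.8
  mean(W) = (3 + 8 + 8 + 7 + 5) / 5 = 31/5 = 6.2

Step 2 — sample variances and covariances s[i,j] = (1/(n-1)) · Σ_k (x_{k,i} - mean_i) · (x_{k,j} - mean_j), with n-1 = 4:
  s[U,U] = ((1.6)·(1.6) + (0.6)·(0.6) + (0.6)·(0.6) + (-1.4)·(-1.4) + (-1.4)·(-1.4)) / 4 = 7.2/4 = 1.8
  s[U,V] = ((1.6)·(0.2) + (0.6)·(1.2) + (0.6)·(4.2) + (-1.4)·(-2.8) + (-1.4)·(-2.8)) / 4 = 11.4/4 = 2.85
  s[U,W] = ((1.6)·(-3.2) + (0.6)·(1.8) + (0.6)·(1.8) + (-1.4)·(0.8) + (-1.4)·(-1.2)) / 4 = -2.4/4 = -0.6
  s[V,V] = ((0.2)·(0.2) + (1.2)·(1.2) + (4.2)·(4.2) + (-2.8)·(-2.8) + (-2.8)·(-2.8)) / 4 = 34.8/4 = 8.7
  s[V,W] = ((0.2)·(-3.2) + (1.2)·(1.8) + (4.2)·(1.8) + (-2.8)·(0.8) + (-2.8)·(-1.2)) / 4 = 10.2/4 = 2.55
  s[W,W] = ((-3.2)·(-3.2) + (1.8)·(1.8) + (1.8)·(1.8) + (0.8)·(0.8) + (-1.2)·(-1.2)) / 4 = 18.8/4 = 4.7
  Sample standard deviations s_i = √(s[i,i]):
  s(U) = √(1.8) = 1.3416
  s(V) = √(8.7) = 2.9496
  s(W) = √(4.7) = 2.1679

Step 3 — r_{ij} = s_{ij} / (s_i · s_j):
  r[U,U] = 1 (diagonal).
  r[U,V] = 2.85 / (1.3416 · 2.9496) = 2.85 / 3.9573 = 0.7202
  r[U,W] = -0.6 / (1.3416 · 2.1679) = -0.6 / 2.9086 = -0.2063
  r[V,V] = 1 (diagonal).
  r[V,W] = 2.55 / (2.9496 · 2.1679) = 2.55 / 6.3945 = 0.3988
  r[W,W] = 1 (diagonal).

R is symmetric with unit diagonal. Assembling:

R = [[1, 0.7202, -0.2063],
 [0.7202, 1, 0.3988],
 [-0.2063, 0.3988, 1]]


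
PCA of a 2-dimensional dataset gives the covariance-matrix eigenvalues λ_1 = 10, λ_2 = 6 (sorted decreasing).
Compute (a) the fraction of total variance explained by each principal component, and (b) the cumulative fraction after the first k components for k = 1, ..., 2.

Step 1 — total variance = trace(Sigma) = Σ λ_i = 10 + 6 = 16.

Step 2 — fraction explained by component i = λ_i / Σ λ:
  PC1: 10/16 = 0.625
  PC2: 6/16 = 0.375

Step 3 — cumulative fraction after k components = (λ_1 + ... + λ_k) / Σ λ:
  k = 1: 10/16 = 0.625
  k = 2: (10 + 6)/16 = 16/16 = 1

Summary (fraction, with percent):

explained: PC1 0.625 (62.5%), PC2 0.375 (37.5%);  cumulative: 0.625, 1


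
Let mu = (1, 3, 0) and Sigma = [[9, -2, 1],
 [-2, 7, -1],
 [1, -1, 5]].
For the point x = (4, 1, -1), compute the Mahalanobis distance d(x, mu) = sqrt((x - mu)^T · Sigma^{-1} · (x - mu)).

Step 1 — centre the observation: (x - mu) = (3, -2, -1).

Step 2 — invert Sigma (cofactor / det for 3×3, or solve directly):
  Sigma^{-1} = [[0.1201, 0.0318, -0.0177],
 [0.0318, 0.1555, 0.0247],
 [-0.0177, 0.0247, 0.2085]].

Step 3 — form the quadratic (x - mu)^T · Sigma^{-1} · (x - mu):
  Sigma^{-1} · (x - mu) = (0.3145, -0.2403, -0.311).
  (x - mu)^T · [Sigma^{-1} · (x - mu)] = (3)·(0.3145) + (-2)·(-0.2403) + (-1)·(-0.311) = 1.735.

Step 4 — take square root: d = √(1.735) ≈ 1.3172.

d(x, mu) = √(1.735) ≈ 1.3172


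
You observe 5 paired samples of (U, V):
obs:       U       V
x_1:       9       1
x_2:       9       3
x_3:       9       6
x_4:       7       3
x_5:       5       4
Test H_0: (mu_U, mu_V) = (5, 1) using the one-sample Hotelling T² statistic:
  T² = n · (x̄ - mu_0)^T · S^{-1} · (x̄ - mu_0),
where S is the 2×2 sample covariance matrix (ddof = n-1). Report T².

Step 1 — sample mean vector:
  mean(U) = (9 + 9 + 9 + 7 + 5) / 5 = 39/5 = 7.8
  mean(V) = (1 + 3 + 6 + 3 + 4) / 5 = 17/5 = 3.4
  x̄ = (7.8, 3.4),  deviation x̄ - mu_0 = (7.8, 3.4) - (5, 1) = (2.8, 2.4).

Step 2 — sample covariance matrix, S[i,j] = (1/(n-1)) · Σ_k (x_{k,i} - mean_i) · (x_{k,j} - mean_j), divisor n-1 = 4:
  S[U,U] = ((1.2)·(1.2) + (1.2)·(1.2) + (1.2)·(1.2) + (-0.8)·(-0.8) + (-2.8)·(-2.8)) / 4 = 12.8/4 = 3.2
  S[U,V] = ((1.2)·(-2.4) + (1.2)·(-0.4) + (1.2)·(2.6) + (-0.8)·(-0.4) + (-2.8)·(0.6)) / 4 = -1.6/4 = -0.4
  S[V,V] = ((-2.4)·(-2.4) + (-0.4)·(-0.4) + (2.6)·(2.6) + (-0.4)·(-0.4) + (0.6)·(0.6)) / 4 = 13.2/4 = 3.3
  S = [[3.2, -0.4],
 [-0.4, 3.3]].

Step 3 — invert S. det(S) = 3.2·3.3 - (-0.4)² = 10.4.
  S^{-1} = (1/det) · [[d, -b], [-b, a]] = [[0.3173, 0.0385],
 [0.0385, 0.3077]].

Step 4 — quadratic form (x̄ - mu_0)^T · S^{-1} · (x̄ - mu_0):
  S^{-1} · (x̄ - mu_0) = (0.9808, 0.8462),
  (x̄ - mu_0)^T · [...] = (2.8)·(0.9808) + (2.4)·(0.8462) = 4.7769.

Step 5 — scale by n: T² = 5 · 4.7769 = 23.8846.

T² ≈ 23.8846


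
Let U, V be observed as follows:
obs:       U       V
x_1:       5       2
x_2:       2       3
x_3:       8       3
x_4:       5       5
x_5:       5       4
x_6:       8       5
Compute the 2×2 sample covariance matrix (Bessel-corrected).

Step 1 — column means:
  mean(U) = (5 + 2 + 8 + 5 + 5 + 8) / 6 = 33/6 = 5.5
  mean(V) = (2 + 3 + 3 + 5 + 4 + 5) / 6 = 22/6 = 3.6667

Step 2 — sample covariance S[i,j] = (1/(n-1)) · Σ_k (x_{k,i} - mean_i) · (x_{k,j} - mean_j), with n-1 = 5.
  S[U,U] = ((-0.5)·(-0.5) + (-3.5)·(-3.5) + (2.5)·(2.5) + (-0.5)·(-0.5) + (-0.5)·(-0.5) + (2.5)·(2.5)) / 5 = 25.5/5 = 5.1
  S[U,V] = ((-0.5)·(-1.6667) + (-3.5)·(-0.6667) + (2.5)·(-0.6667) + (-0.5)·(1.3333) + (-0.5)·(0.3333) + (2.5)·(1.3333)) / 5 = 4/5 = 0.8
  S[V,V] = ((-1.6667)·(-1.6667) + (-0.6667)·(-0.6667) + (-0.6667)·(-0.6667) + (1.3333)·(1.3333) + (0.3333)·(0.3333) + (1.3333)·(1.3333)) / 5 = 7.3333/5 = 1.4667

S is symmetric (S[j,i] = S[i,j]). Assembling:

S = [[5.1, 0.8],
 [0.8, 1.4667]]


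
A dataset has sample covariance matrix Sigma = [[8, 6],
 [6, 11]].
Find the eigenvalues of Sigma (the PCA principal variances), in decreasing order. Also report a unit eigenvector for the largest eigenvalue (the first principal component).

Step 1 — characteristic polynomial of 2×2 Sigma:
  det(Sigma - λI) = λ² - trace · λ + det = 0.
  trace = 8 + 11 = 19, det = 8·11 - (6)² = 52.
Step 2 — discriminant:
  Δ = trace² - 4·det = 361 - 208 = 153.
Step 3 — eigenvalues:
  λ = (trace ± √Δ)/2 = (19 ± 12.3693)/2,
  λ_1 = 15.6847,  λ_2 = 3.3153.

Step 4 — unit eigenvector for λ_1: solve (Sigma - λ_1 I)v = 0. First row:
  (8 - 15.6847)·v_x + (6)·v_y = 0, i.e. (-7.6847)·v_x + (6)·v_y = 0,
  so v ∝ (b, λ_1 - a) = (6, 7.6847) = u.
  ||u|| = √((6)² + (7.6847)²) = √(95.054) ≈ 9.7496,
  v_1 = u/||u|| ≈ (0.6154, 0.7882) (||v_1|| = 1).

λ_1 = 15.6847,  λ_2 = 3.3153;  v_1 ≈ (0.6154, 0.7882)


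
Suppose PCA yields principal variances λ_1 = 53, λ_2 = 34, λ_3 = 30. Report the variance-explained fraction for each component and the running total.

Step 1 — total variance = trace(Sigma) = Σ λ_i = 53 + 34 + 30 = 117.

Step 2 — fraction explained by component i = λ_i / Σ λ:
  PC1: 53/117 = 0.453
  PC2: 34/117 = 0.2906
  PC3: 30/117 = 0.2564

Step 3 — cumulative fraction after k components = (λ_1 + ... + λ_k) / Σ λ:
  k = 1: 53/117 = 0.453
  k = 2: (53 + 34)/117 = 87/117 = 0.7436
  k = 3: (53 + 34 + 30)/117 = 117/117 = 1

Summary (fraction, with percent):

explained: PC1 0.453 (45.3%), PC2 0.2906 (29.06%), PC3 0.2564 (25.64%);  cumulative: 0.453, 0.7436, 1


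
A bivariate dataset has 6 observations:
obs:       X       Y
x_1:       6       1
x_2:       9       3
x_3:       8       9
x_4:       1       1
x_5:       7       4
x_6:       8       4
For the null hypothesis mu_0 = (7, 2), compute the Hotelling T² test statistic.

Step 1 — sample mean vector:
  mean(X) = (6 + 9 + 8 + 1 + 7 + 8) / 6 = 39/6 = 6.5
  mean(Y) = (1 + 3 + 9 + 1 + 4 + 4) / 6 = 22/6 = 3.6667
  x̄ = (6.5, 3.6667),  deviation x̄ - mu_0 = (6.5, 3.6667) - (7, 2) = (-0.5, 1.6667).

Step 2 — sample covariance matrix, S[i,j] = (1/(n-1)) · Σ_k (x_{k,i} - mean_i) · (x_{k,j} - mean_j), divisor n-1 = 5:
  S[X,X] = ((-0.5)·(-0.5) + (2.5)·(2.5) + (1.5)·(1.5) + (-5.5)·(-5.5) + (0.5)·(0.5) + (1.5)·(1.5)) / 5 = 41.5/5 = 8.3
  S[X,Y] = ((-0.5)·(-2.6667) + (2.5)·(-0.6667) + (1.5)·(5.3333) + (-5.5)·(-2.6667) + (0.5)·(0.3333) + (1.5)·(0.3333)) / 5 = 23/5 = 4.6
  S[Y,Y] = ((-2.6667)·(-2.6667) + (-0.6667)·(-0.6667) + (5.3333)·(5.3333) + (-2.6667)·(-2.6667) + (0.3333)·(0.3333) + (0.3333)·(0.3333)) / 5 = 43.3333/5 = 8.6667
  S = [[8.3, 4.6],
 [4.6, 8.6667]].

Step 3 — invert S. det(S) = 8.3·8.6667 - (4.6)² = 50.7733.
  S^{-1} = (1/det) · [[d, -b], [-b, a]] = [[0.1707, -0.0906],
 [-0.0906, 0.1635]].

Step 4 — quadratic form (x̄ - mu_0)^T · S^{-1} · (x̄ - mu_0):
  S^{-1} · (x̄ - mu_0) = (-0.2363, 0.3178),
  (x̄ - mu_0)^T · [...] = (-0.5)·(-0.2363) + (1.6667)·(0.3178) = 0.6478.

Step 5 — scale by n: T² = 6 · 0.6478 = 3.8866.

T² ≈ 3.8866


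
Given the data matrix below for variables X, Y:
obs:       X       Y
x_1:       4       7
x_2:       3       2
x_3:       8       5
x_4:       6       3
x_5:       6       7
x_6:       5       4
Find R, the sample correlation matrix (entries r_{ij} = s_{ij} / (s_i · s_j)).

Step 1 — column means:
  mean(X) = (4 + 3 + 8 + 6 + 6 + 5) / 6 = 32/6 = 5.3333
  mean(Y) = (7 + 2 + 5 + 3 + 7 + 4) / 6 = 28/6 = 4.6667

Step 2 — sample variances and covariances s[i,j] = (1/(n-1)) · Σ_k (x_{k,i} - mean_i) · (x_{k,j} - mean_j), with n-1 = 5:
  s[X,X] = ((-1.3333)·(-1.3333) + (-2.3333)·(-2.3333) + (2.6667)·(2.6667) + (0.6667)·(0.6667) + (0.6667)·(0.6667) + (-0.3333)·(-0.3333)) / 5 = 15.3333/5 = 3.0667
  s[X,Y] = ((-1.3333)·(2.3333) + (-2.3333)·(-2.6667) + (2.6667)·(0.3333) + (0.6667)·(-1.6667) + (0.6667)·(2.3333) + (-0.3333)·(-0.6667)) / 5 = 4.6667/5 = 0.9333
  s[Y,Y] = ((2.3333)·(2.3333) + (-2.6667)·(-2.6667) + (0.3333)·(0.3333) + (-1.6667)·(-1.6667) + (2.3333)·(2.3333) + (-0.6667)·(-0.6667)) / 5 = 21.3333/5 = 4.2667
  Sample standard deviations s_i = √(s[i,i]):
  s(X) = √(3.0667) = 1.7512
  s(Y) = √(4.2667) = 2.0656

Step 3 — r_{ij} = s_{ij} / (s_i · s_j):
  r[X,X] = 1 (diagonal).
  r[X,Y] = 0.9333 / (1.7512 · 2.0656) = 0.9333 / 3.6172 = 0.258
  r[Y,Y] = 1 (diagonal).

R is symmetric with unit diagonal. Assembling:

R = [[1, 0.258],
 [0.258, 1]]


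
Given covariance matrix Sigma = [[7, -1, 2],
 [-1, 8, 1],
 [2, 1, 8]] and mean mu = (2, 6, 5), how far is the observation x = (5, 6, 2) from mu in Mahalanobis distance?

Step 1 — centre the observation: (x - mu) = (3, 0, -3).

Step 2 — invert Sigma (cofactor / det for 3×3, or solve directly):
  Sigma^{-1} = [[0.1587, 0.0252, -0.0428],
 [0.0252, 0.131, -0.0227],
 [-0.0428, -0.0227, 0.1385]].

Step 3 — form the quadratic (x - mu)^T · Sigma^{-1} · (x - mu):
  Sigma^{-1} · (x - mu) = (0.6045, 0.1436, -0.5441).
  (x - mu)^T · [Sigma^{-1} · (x - mu)] = (3)·(0.6045) + (0)·(0.1436) + (-3)·(-0.5441) = 3.4458.

Step 4 — take square root: d = √(3.4458) ≈ 1.8563.

d(x, mu) = √(3.4458) ≈ 1.8563


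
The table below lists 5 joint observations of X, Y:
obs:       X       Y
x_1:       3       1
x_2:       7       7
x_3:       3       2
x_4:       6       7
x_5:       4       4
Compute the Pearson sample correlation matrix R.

Step 1 — column means:
  mean(X) = (3 + 7 + 3 + 6 + 4) / 5 = 23/5 = 4.6
  mean(Y) = (1 + 7 + 2 + 7 + 4) / 5 = 21/5 = 4.2

Step 2 — sample variances and covariances s[i,j] = (1/(n-1)) · Σ_k (x_{k,i} - mean_i) · (x_{k,j} - mean_j), with n-1 = 4:
  s[X,X] = ((-1.6)·(-1.6) + (2.4)·(2.4) + (-1.6)·(-1.6) + (1.4)·(1.4) + (-0.6)·(-0.6)) / 4 = 13.2/4 = 3.3
  s[X,Y] = ((-1.6)·(-3.2) + (2.4)·(2.8) + (-1.6)·(-2.2) + (1.4)·(2.8) + (-0.6)·(-0.2)) / 4 = 19.4/4 = 4.85
  s[Y,Y] = ((-3.2)·(-3.2) + (2.8)·(2.8) + (-2.2)·(-2.2) + (2.8)·(2.8) + (-0.2)·(-0.2)) / 4 = 30.8/4 = 7.7
  Sample standard deviations s_i = √(s[i,i]):
  s(X) = √(3.3) = 1.8166
  s(Y) = √(7.7) = 2.7749

Step 3 — r_{ij} = s_{ij} / (s_i · s_j):
  r[X,X] = 1 (diagonal).
  r[X,Y] = 4.85 / (1.8166 · 2.7749) = 4.85 / 5.0408 = 0.9621
  r[Y,Y] = 1 (diagonal).

R is symmetric with unit diagonal. Assembling:

R = [[1, 0.9621],
 [0.9621, 1]]


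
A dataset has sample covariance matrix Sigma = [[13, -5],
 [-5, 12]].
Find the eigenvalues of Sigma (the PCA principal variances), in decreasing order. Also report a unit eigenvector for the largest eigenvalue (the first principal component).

Step 1 — characteristic polynomial of 2×2 Sigma:
  det(Sigma - λI) = λ² - trace · λ + det = 0.
  trace = 13 + 12 = 25, det = 13·12 - (-5)² = 131.
Step 2 — discriminant:
  Δ = trace² - 4·det = 625 - 524 = 101.
Step 3 — eigenvalues:
  λ = (trace ± √Δ)/2 = (25 ± 10.0499)/2,
  λ_1 = 17.5249,  λ_2 = 7.4751.

Step 4 — unit eigenvector for λ_1: solve (Sigma - λ_1 I)v = 0. First row:
  (13 - 17.5249)·v_x + (-5)·v_y = 0, i.e. (-4.5249)·v_x + (-5)·v_y = 0,
  so v ∝ (b, λ_1 - a) = (-5, 4.5249); multiply by -1 so the first entry is positive: u = (5, -4.5249).
  ||u|| = √((5)² + (-4.5249)²) = √(45.4751) ≈ 6.7435,
  v_1 = u/||u|| ≈ (0.7415, -0.671) (||v_1|| = 1).

λ_1 = 17.5249,  λ_2 = 7.4751;  v_1 ≈ (0.7415, -0.671)


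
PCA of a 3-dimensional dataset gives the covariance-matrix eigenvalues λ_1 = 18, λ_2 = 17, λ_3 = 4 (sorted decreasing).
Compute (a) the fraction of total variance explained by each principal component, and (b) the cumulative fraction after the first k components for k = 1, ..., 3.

Step 1 — total variance = trace(Sigma) = Σ λ_i = 18 + 17 + 4 = 39.

Step 2 — fraction explained by component i = λ_i / Σ λ:
  PC1: 18/39 = 0.4615
  PC2: 17/39 = 0.4359
  PC3: 4/39 = 0.1026

Step 3 — cumulative fraction after k components = (λ_1 + ... + λ_k) / Σ λ:
  k = 1: 18/39 = 0.4615
  k = 2: (18 + 17)/39 = 35/39 = 0.8974
  k = 3: (18 + 17 + 4)/39 = 39/39 = 1

Summary (fraction, with percent):

explained: PC1 0.4615 (46.15%), PC2 0.4359 (43.59%), PC3 0.1026 (10.26%);  cumulative: 0.4615, 0.8974, 1


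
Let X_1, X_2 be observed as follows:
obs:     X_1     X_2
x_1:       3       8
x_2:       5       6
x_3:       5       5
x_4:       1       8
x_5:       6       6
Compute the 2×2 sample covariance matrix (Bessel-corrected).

Step 1 — column means:
  mean(X_1) = (3 + 5 + 5 + 1 + 6) / 5 = 20/5 = 4
  mean(X_2) = (8 + 6 + 5 + 8 + 6) / 5 = 33/5 = 6.6

Step 2 — sample covariance S[i,j] = (1/(n-1)) · Σ_k (x_{k,i} - mean_i) · (x_{k,j} - mean_j), with n-1 = 4.
  S[X_1,X_1] = ((-1)·(-1) + (1)·(1) + (1)·(1) + (-3)·(-3) + (2)·(2)) / 4 = 16/4 = 4
  S[X_1,X_2] = ((-1)·(1.4) + (1)·(-0.6) + (1)·(-1.6) + (-3)·(1.4) + (2)·(-0.6)) / 4 = -9/4 = -2.25
  S[X_2,X_2] = ((1.4)·(1.4) + (-0.6)·(-0.6) + (-1.6)·(-1.6) + (1.4)·(1.4) + (-0.6)·(-0.6)) / 4 = 7.2/4 = 1.8

S is symmetric (S[j,i] = S[i,j]). Assembling:

S = [[4, -2.25],
 [-2.25, 1.8]]


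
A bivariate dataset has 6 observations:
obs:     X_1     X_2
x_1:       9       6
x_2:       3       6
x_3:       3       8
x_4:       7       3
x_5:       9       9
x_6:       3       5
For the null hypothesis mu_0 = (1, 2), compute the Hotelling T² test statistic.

Step 1 — sample mean vector:
  mean(X_1) = (9 + 3 + 3 + 7 + 9 + 3) / 6 = 34/6 = 5.6667
  mean(X_2) = (6 + 6 + 8 + 3 + 9 + 5) / 6 = 37/6 = 6.1667
  x̄ = (5.6667, 6.1667),  deviation x̄ - mu_0 = (5.6667, 6.1667) - (1, 2) = (4.6667, 4.1667).

Step 2 — sample covariance matrix, S[i,j] = (1/(n-1)) · Σ_k (x_{k,i} - mean_i) · (x_{k,j} - mean_j), divisor n-1 = 5:
  S[X_1,X_1] = ((3.3333)·(3.3333) + (-2.6667)·(-2.6667) + (-2.6667)·(-2.6667) + (1.3333)·(1.3333) + (3.3333)·(3.3333) + (-2.6667)·(-2.6667)) / 5 = 45.3333/5 = 9.0667
  S[X_1,X_2] = ((3.3333)·(-0.1667) + (-2.6667)·(-0.1667) + (-2.6667)·(1.8333) + (1.3333)·(-3.1667) + (3.3333)·(2.8333) + (-2.6667)·(-1.1667)) / 5 = 3.3333/5 = 0.6667
  S[X_2,X_2] = ((-0.1667)·(-0.1667) + (-0.1667)·(-0.1667) + (1.8333)·(1.8333) + (-3.1667)·(-3.1667) + (2.8333)·(2.8333) + (-1.1667)·(-1.1667)) / 5 = 22.8333/5 = 4.5667
  S = [[9.0667, 0.6667],
 [0.6667, 4.5667]].

Step 3 — invert S. det(S) = 9.0667·4.5667 - (0.6667)² = 40.96.
  S^{-1} = (1/det) · [[d, -b], [-b, a]] = [[0.1115, -0.0163],
 [-0.0163, 0.2214]].

Step 4 — quadratic form (x̄ - mu_0)^T · S^{-1} · (x̄ - mu_0):
  S^{-1} · (x̄ - mu_0) = (0.4525, 0.8464),
  (x̄ - mu_0)^T · [...] = (4.6667)·(0.4525) + (4.1667)·(0.8464) = 5.638.

Step 5 — scale by n: T² = 6 · 5.638 = 33.8281.

T² ≈ 33.8281


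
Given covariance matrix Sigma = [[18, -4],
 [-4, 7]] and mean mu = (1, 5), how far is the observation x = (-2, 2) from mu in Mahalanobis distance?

Step 1 — centre the observation: (x - mu) = (-3, -3).

Step 2 — invert Sigma. det(Sigma) = 18·7 - (-4)² = 110.
  Sigma^{-1} = (1/det) · [[d, -b], [-b, a]] = [[0.0636, 0.0364],
 [0.0364, 0.1636]].

Step 3 — form the quadratic (x - mu)^T · Sigma^{-1} · (x - mu):
  Sigma^{-1} · (x - mu) = (-0.3, -0.6).
  (x - mu)^T · [Sigma^{-1} · (x - mu)] = (-3)·(-0.3) + (-3)·(-0.6) = 2.7.

Step 4 — take square root: d = √(2.7) ≈ 1.6432.

d(x, mu) = √(2.7) ≈ 1.6432


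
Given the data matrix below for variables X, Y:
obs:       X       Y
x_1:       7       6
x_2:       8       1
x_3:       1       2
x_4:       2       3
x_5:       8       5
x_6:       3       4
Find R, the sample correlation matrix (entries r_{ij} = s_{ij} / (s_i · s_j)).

Step 1 — column means:
  mean(X) = (7 + 8 + 1 + 2 + 8 + 3) / 6 = 29/6 = 4.8333
  mean(Y) = (6 + 1 + 2 + 3 + 5 + 4) / 6 = 21/6 = 3.5

Step 2 — sample variances and covariances s[i,j] = (1/(n-1)) · Σ_k (x_{k,i} - mean_i) · (x_{k,j} - mean_j), with n-1 = 5:
  s[X,X] = ((2.1667)·(2.1667) + (3.1667)·(3.1667) + (-3.8333)·(-3.8333) + (-2.8333)·(-2.8333) + (3.1667)·(3.1667) + (-1.8333)·(-1.8333)) / 5 = 50.8333/5 = 10.1667
  s[X,Y] = ((2.1667)·(2.5) + (3.1667)·(-2.5) + (-3.8333)·(-1.5) + (-2.8333)·(-0.5) + (3.1667)·(1.5) + (-1.8333)·(0.5)) / 5 = 8.5/5 = 1.7
  s[Y,Y] = ((2.5)·(2.5) + (-2.5)·(-2.5) + (-1.5)·(-1.5) + (-0.5)·(-0.5) + (1.5)·(1.5) + (0.5)·(0.5)) / 5 = 17.5/5 = 3.5
  Sample standard deviations s_i = √(s[i,i]):
  s(X) = √(10.1667) = 3.1885
  s(Y) = √(3.5) = 1.8708

Step 3 — r_{ij} = s_{ij} / (s_i · s_j):
  r[X,X] = 1 (diagonal).
  r[X,Y] = 1.7 / (3.1885 · 1.8708) = 1.7 / 5.9652 = 0.285
  r[Y,Y] = 1 (diagonal).

R is symmetric with unit diagonal. Assembling:

R = [[1, 0.285],
 [0.285, 1]]


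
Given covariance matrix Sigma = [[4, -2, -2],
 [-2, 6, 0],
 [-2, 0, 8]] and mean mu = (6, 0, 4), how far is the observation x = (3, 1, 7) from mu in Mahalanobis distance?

Step 1 — centre the observation: (x - mu) = (-3, 1, 3).

Step 2 — invert Sigma (cofactor / det for 3×3, or solve directly):
  Sigma^{-1} = [[0.3529, 0.1176, 0.0882],
 [0.1176, 0.2059, 0.0294],
 [0.0882, 0.0294, 0.1471]].

Step 3 — form the quadratic (x - mu)^T · Sigma^{-1} · (x - mu):
  Sigma^{-1} · (x - mu) = (-0.6765, -0.0588, 0.2059).
  (x - mu)^T · [Sigma^{-1} · (x - mu)] = (-3)·(-0.6765) + (1)·(-0.0588) + (3)·(0.2059) = 2.5882.

Step 4 — take square root: d = √(2.5882) ≈ 1.6088.

d(x, mu) = √(2.5882) ≈ 1.6088


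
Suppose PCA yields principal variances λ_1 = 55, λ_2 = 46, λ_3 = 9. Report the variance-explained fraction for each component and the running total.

Step 1 — total variance = trace(Sigma) = Σ λ_i = 55 + 46 + 9 = 110.

Step 2 — fraction explained by component i = λ_i / Σ λ:
  PC1: 55/110 = 0.5
  PC2: 46/110 = 0.4182
  PC3: 9/110 = 0.0818

Step 3 — cumulative fraction after k components = (λ_1 + ... + λ_k) / Σ λ:
  k = 1: 55/110 = 0.5
  k = 2: (55 + 46)/110 = 101/110 = 0.9182
  k = 3: (55 + 46 + 9)/110 = 110/110 = 1

Summary (fraction, with percent):

explained: PC1 0.5 (50%), PC2 0.4182 (41.82%), PC3 0.0818 (8.18%);  cumulative: 0.5, 0.9182, 1


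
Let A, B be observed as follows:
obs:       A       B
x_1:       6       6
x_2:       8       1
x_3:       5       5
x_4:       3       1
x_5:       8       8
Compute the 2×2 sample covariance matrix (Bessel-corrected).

Step 1 — column means:
  mean(A) = (6 + 8 + 5 + 3 + 8) / 5 = 30/5 = 6
  mean(B) = (6 + 1 + 5 + 1 + 8) / 5 = 21/5 = 4.2

Step 2 — sample covariance S[i,j] = (1/(n-1)) · Σ_k (x_{k,i} - mean_i) · (x_{k,j} - mean_j), with n-1 = 4.
  S[A,A] = ((0)·(0) + (2)·(2) + (-1)·(-1) + (-3)·(-3) + (2)·(2)) / 4 = 18/4 = 4.5
  S[A,B] = ((0)·(1.8) + (2)·(-3.2) + (-1)·(0.8) + (-3)·(-3.2) + (2)·(3.8)) / 4 = 10/4 = 2.5
  S[B,B] = ((1.8)·(1.8) + (-3.2)·(-3.2) + (0.8)·(0.8) + (-3.2)·(-3.2) + (3.8)·(3.8)) / 4 = 38.8/4 = 9.7

S is symmetric (S[j,i] = S[i,j]). Assembling:

S = [[4.5, 2.5],
 [2.5, 9.7]]


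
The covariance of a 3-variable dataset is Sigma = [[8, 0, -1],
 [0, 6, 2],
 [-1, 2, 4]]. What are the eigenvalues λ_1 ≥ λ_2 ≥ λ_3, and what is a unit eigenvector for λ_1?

Step 1 — characteristic polynomial p(λ) = det(λI - Sigma) = λ³ - tr·λ² + c_1·λ - det, where tr = trace, c_1 = sum of the principal 2×2 minors, det = det(Sigma):
  tr = 8 + 6 + 4 = 18,
  c_1 = (8·6 - (0)²) + (8·4 - (-1)²) + (6·4 - (2)²) = 48 + 31 + 20 = 99,
  det = 8·(6·4 - (2)²) - (0)·((0)·4 - (2)·(-1)) + (-1)·((0)·(2) - 6·(-1)) = 8·(20) - (0)·(2) + (-1)·(6) = 154.
  So p(λ) = λ³ - 18λ² + 99λ - 154.
Step 2 — look for an integer root (rational root theorem: any rational root is an integer divisor of 154). Testing λ = 7:
  p(7) = 343 - 882 + 693 - 154 = 0  ✓
  Dividing out (λ - 7): p(λ) = (λ - 7)(λ² - 11λ + 22).
Step 3 — remaining eigenvalues from the quadratic λ² - 11λ + 22 = 0:
  Δ = 11² - 4·22 = 121 - 88 = 33,  λ = (11 ± √33)/2 = (11 ± 5.7446)/2 ≈ 8.3723 or 2.6277.
  Sorted: λ_1 = 8.3723,  λ_2 = 7,  λ_3 = 2.6277  (check: sum = 18 = tr ✓).

Step 4 — unit eigenvector for λ_1 ≈ 8.3723: v spans the null space of (Sigma - λ_1 I), whose rows are
  r_1 = (-0.3723, 0, -1),  r_2 = (0, -2.3723, 2),  r_3 = (-1, 2, -4.3723).
  v is orthogonal to every row, so take v ∝ r_1 × r_2 = ((0)·(2) - (-1)·(-2.3723), (-1)·(0) - (-0.3723)·(2), (-0.3723)·(-2.3723) - (0)·(0)) ≈ (-2.3723, 0.7446, 0.8832).
  Rescale (multiply by -1 so the first nonzero entry is positive): u = (2.3723, -0.7446, -0.8832).
  ||u|| = √((2.3723)² + (-0.7446)² + (-0.8832)²) = √(6.9621) ≈ 2.6386,  v_1 = u/||u|| ≈ (0.8991, -0.2822, -0.3347) (||v_1|| = 1).

λ_1 = 8.3723,  λ_2 = 7,  λ_3 = 2.6277;  v_1 ≈ (0.8991, -0.2822, -0.3347)


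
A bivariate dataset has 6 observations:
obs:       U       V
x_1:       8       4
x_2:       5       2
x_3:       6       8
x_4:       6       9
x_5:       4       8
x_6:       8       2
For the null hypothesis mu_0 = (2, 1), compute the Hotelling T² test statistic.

Step 1 — sample mean vector:
  mean(U) = (8 + 5 + 6 + 6 + 4 + 8) / 6 = 37/6 = 6.1667
  mean(V) = (4 + 2 + 8 + 9 + 8 + 2) / 6 = 33/6 = 5.5
  x̄ = (6.1667, 5.5),  deviation x̄ - mu_0 = (6.1667, 5.5) - (2, 1) = (4.1667, 4.5).

Step 2 — sample covariance matrix, S[i,j] = (1/(n-1)) · Σ_k (x_{k,i} - mean_i) · (x_{k,j} - mean_j), divisor n-1 = 5:
  S[U,U] = ((1.8333)·(1.8333) + (-1.1667)·(-1.1667) + (-0.1667)·(-0.1667) + (-0.1667)·(-0.1667) + (-2.1667)·(-2.1667) + (1.8333)·(1.8333)) / 5 = 12.8333/5 = 2.5667
  S[U,V] = ((1.8333)·(-1.5) + (-1.1667)·(-3.5) + (-0.1667)·(2.5) + (-0.1667)·(3.5) + (-2.1667)·(2.5) + (1.8333)·(-3.5)) / 5 = -11.5/5 = -2.3
  S[V,V] = ((-1.5)·(-1.5) + (-3.5)·(-3.5) + (2.5)·(2.5) + (3.5)·(3.5) + (2.5)·(2.5) + (-3.5)·(-3.5)) / 5 = 51.5/5 = 10.3
  S = [[2.5667, -2.3],
 [-2.3, 10.3]].

Step 3 — invert S. det(S) = 2.5667·10.3 - (-2.3)² = 21.1467.
  S^{-1} = (1/det) · [[d, -b], [-b, a]] = [[0.4871, 0.1088],
 [0.1088, 0.1214]].

Step 4 — quadratic form (x̄ - mu_0)^T · S^{-1} · (x̄ - mu_0):
  S^{-1} · (x̄ - mu_0) = (2.5189, 0.9994),
  (x̄ - mu_0)^T · [...] = (4.1667)·(2.5189) + (4.5)·(0.9994) = 14.9926.

Step 5 — scale by n: T² = 6 · 14.9926 = 89.9559.

T² ≈ 89.9559


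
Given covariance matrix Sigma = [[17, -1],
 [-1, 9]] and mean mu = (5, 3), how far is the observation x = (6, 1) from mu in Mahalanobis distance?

Step 1 — centre the observation: (x - mu) = (1, -2).

Step 2 — invert Sigma. det(Sigma) = 17·9 - (-1)² = 152.
  Sigma^{-1} = (1/det) · [[d, -b], [-b, a]] = [[0.0592, 0.0066],
 [0.0066, 0.1118]].

Step 3 — form the quadratic (x - mu)^T · Sigma^{-1} · (x - mu):
  Sigma^{-1} · (x - mu) = (0.0461, -0.2171).
  (x - mu)^T · [Sigma^{-1} · (x - mu)] = (1)·(0.0461) + (-2)·(-0.2171) = 0.4803.

Step 4 — take square root: d = √(0.4803) ≈ 0.693.

d(x, mu) = √(0.4803) ≈ 0.693


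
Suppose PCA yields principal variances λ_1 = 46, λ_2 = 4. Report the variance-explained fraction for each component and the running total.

Step 1 — total variance = trace(Sigma) = Σ λ_i = 46 + 4 = 50.

Step 2 — fraction explained by component i = λ_i / Σ λ:
  PC1: 46/50 = 0.92
  PC2: 4/50 = 0.08

Step 3 — cumulative fraction after k components = (λ_1 + ... + λ_k) / Σ λ:
  k = 1: 46/50 = 0.92
  k = 2: (46 + 4)/50 = 50/50 = 1

Summary (fraction, with percent):

explained: PC1 0.92 (92%), PC2 0.08 (8%);  cumulative: 0.92, 1


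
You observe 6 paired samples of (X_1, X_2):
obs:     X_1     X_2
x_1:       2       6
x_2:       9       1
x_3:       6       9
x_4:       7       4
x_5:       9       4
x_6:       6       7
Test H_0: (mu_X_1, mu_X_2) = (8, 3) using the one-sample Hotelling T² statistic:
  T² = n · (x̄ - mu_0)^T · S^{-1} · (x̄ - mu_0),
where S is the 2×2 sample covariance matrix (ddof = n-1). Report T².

Step 1 — sample mean vector:
  mean(X_1) = (2 + 9 + 6 + 7 + 9 + 6) / 6 = 39/6 = 6.5
  mean(X_2) = (6 + 1 + 9 + 4 + 4 + 7) / 6 = 31/6 = 5.1667
  x̄ = (6.5, 5.1667),  deviation x̄ - mu_0 = (6.5, 5.1667) - (8, 3) = (-1.5, 2.1667).

Step 2 — sample covariance matrix, S[i,j] = (1/(n-1)) · Σ_k (x_{k,i} - mean_i) · (x_{k,j} - mean_j), divisor n-1 = 5:
  S[X_1,X_1] = ((-4.5)·(-4.5) + (2.5)·(2.5) + (-0.5)·(-0.5) + (0.5)·(0.5) + (2.5)·(2.5) + (-0.5)·(-0.5)) / 5 = 33.5/5 = 6.7
  S[X_1,X_2] = ((-4.5)·(0.8333) + (2.5)·(-4.1667) + (-0.5)·(3.8333) + (0.5)·(-1.1667) + (2.5)·(-1.1667) + (-0.5)·(1.8333)) / 5 = -20.5/5 = -4.1
  S[X_2,X_2] = ((0.8333)·(0.8333) + (-4.1667)·(-4.1667) + (3.8333)·(3.8333) + (-1.1667)·(-1.1667) + (-1.1667)·(-1.1667) + (1.8333)·(1.8333)) / 5 = 38.8333/5 = 7.7667
  S = [[6.7, -4.1],
 [-4.1, 7.7667]].

Step 3 — invert S. det(S) = 6.7·7.7667 - (-4.1)² = 35.2267.
  S^{-1} = (1/det) · [[d, -b], [-b, a]] = [[0.2205, 0.1164],
 [0.1164, 0.1902]].

Step 4 — quadratic form (x̄ - mu_0)^T · S^{-1} · (x̄ - mu_0):
  S^{-1} · (x̄ - mu_0) = (-0.0785, 0.2375),
  (x̄ - mu_0)^T · [...] = (-1.5)·(-0.0785) + (2.1667)·(0.2375) = 0.6324.

Step 5 — scale by n: T² = 6 · 0.6324 = 3.7945.

T² ≈ 3.7945


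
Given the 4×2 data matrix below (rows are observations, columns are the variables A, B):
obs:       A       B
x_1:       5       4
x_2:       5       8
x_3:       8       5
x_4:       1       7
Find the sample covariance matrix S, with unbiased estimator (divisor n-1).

Step 1 — column means:
  mean(A) = (5 + 5 + 8 + 1) / 4 = 19/4 = 4.75
  mean(B) = (4 + 8 + 5 + 7) / 4 = 24/4 = 6

Step 2 — sample covariance S[i,j] = (1/(n-1)) · Σ_k (x_{k,i} - mean_i) · (x_{k,j} - mean_j), with n-1 = 3.
  S[A,A] = ((0.25)·(0.25) + (0.25)·(0.25) + (3.25)·(3.25) + (-3.75)·(-3.75)) / 3 = 24.75/3 = 8.25
  S[A,B] = ((0.25)·(-2) + (0.25)·(2) + (3.25)·(-1) + (-3.75)·(1)) / 3 = -7/3 = -2.3333
  S[B,B] = ((-2)·(-2) + (2)·(2) + (-1)·(-1) + (1)·(1)) / 3 = 10/3 = 3.3333

S is symmetric (S[j,i] = S[i,j]). Assembling:

S = [[8.25, -2.3333],
 [-2.3333, 3.3333]]


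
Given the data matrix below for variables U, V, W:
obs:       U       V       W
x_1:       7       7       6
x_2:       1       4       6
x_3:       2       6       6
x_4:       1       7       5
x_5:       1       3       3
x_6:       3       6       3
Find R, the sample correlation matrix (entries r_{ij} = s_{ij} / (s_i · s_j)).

Step 1 — column means:
  mean(U) = (7 + 1 + 2 + 1 + 1 + 3) / 6 = 15/6 = 2.5
  mean(V) = (7 + 4 + 6 + 7 + 3 + 6) / 6 = 33/6 = 5.5
  mean(W) = (6 + 6 + 6 + 5 + 3 + 3) / 6 = 29/6 = 4.8333

Step 2 — sample variances and covariances s[i,j] = (1/(n-1)) · Σ_k (x_{k,i} - mean_i) · (x_{k,j} - mean_j), with n-1 = 5:
  s[U,U] = ((4.5)·(4.5) + (-1.5)·(-1.5) + (-0.5)·(-0.5) + (-1.5)·(-1.5) + (-1.5)·(-1.5) + (0.5)·(0.5)) / 5 = 27.5/5 = 5.5
  s[U,V] = ((4.5)·(1.5) + (-1.5)·(-1.5) + (-0.5)·(0.5) + (-1.5)·(1.5) + (-1.5)·(-2.5) + (0.5)·(0.5)) / 5 = 10.5/5 = 2.1
  s[U,W] = ((4.5)·(1.1667) + (-1.5)·(1.1667) + (-0.5)·(1.1667) + (-1.5)·(0.1667) + (-1.5)·(-1.8333) + (0.5)·(-1.8333)) / 5 = 4.5/5 = 0.9
  s[V,V] = ((1.5)·(1.5) + (-1.5)·(-1.5) + (0.5)·(0.5) + (1.5)·(1.5) + (-2.5)·(-2.5) + (0.5)·(0.5)) / 5 = 13.5/5 = 2.7
  s[V,W] = ((1.5)·(1.1667) + (-1.5)·(1.1667) + (0.5)·(1.1667) + (1.5)·(0.1667) + (-2.5)·(-1.8333) + (0.5)·(-1.8333)) / 5 = 4.5/5 = 0.9
  s[W,W] = ((1.1667)·(1.1667) + (1.1667)·(1.1667) + (1.1667)·(1.1667) + (0.1667)·(0.1667) + (-1.8333)·(-1.8333) + (-1.8333)·(-1.8333)) / 5 = 10.8333/5 = 2.1667
  Sample standard deviations s_i = √(s[i,i]):
  s(U) = √(5.5) = 2.3452
  s(V) = √(2.7) = 1.6432
  s(W) = √(2.1667) = 1.472

Step 3 — r_{ij} = s_{ij} / (s_i · s_j):
  r[U,U] = 1 (diagonal).
  r[U,V] = 2.1 / (2.3452 · 1.6432) = 2.1 / 3.8536 = 0.5449
  r[U,W] = 0.9 / (2.3452 · 1.472) = 0.9 / 3.4521 = 0.2607
  r[V,V] = 1 (diagonal).
  r[V,W] = 0.9 / (1.6432 · 1.472) = 0.9 / 2.4187 = 0.3721
  r[W,W] = 1 (diagonal).

R is symmetric with unit diagonal. Assembling:

R = [[1, 0.5449, 0.2607],
 [0.5449, 1, 0.3721],
 [0.2607, 0.3721, 1]]
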